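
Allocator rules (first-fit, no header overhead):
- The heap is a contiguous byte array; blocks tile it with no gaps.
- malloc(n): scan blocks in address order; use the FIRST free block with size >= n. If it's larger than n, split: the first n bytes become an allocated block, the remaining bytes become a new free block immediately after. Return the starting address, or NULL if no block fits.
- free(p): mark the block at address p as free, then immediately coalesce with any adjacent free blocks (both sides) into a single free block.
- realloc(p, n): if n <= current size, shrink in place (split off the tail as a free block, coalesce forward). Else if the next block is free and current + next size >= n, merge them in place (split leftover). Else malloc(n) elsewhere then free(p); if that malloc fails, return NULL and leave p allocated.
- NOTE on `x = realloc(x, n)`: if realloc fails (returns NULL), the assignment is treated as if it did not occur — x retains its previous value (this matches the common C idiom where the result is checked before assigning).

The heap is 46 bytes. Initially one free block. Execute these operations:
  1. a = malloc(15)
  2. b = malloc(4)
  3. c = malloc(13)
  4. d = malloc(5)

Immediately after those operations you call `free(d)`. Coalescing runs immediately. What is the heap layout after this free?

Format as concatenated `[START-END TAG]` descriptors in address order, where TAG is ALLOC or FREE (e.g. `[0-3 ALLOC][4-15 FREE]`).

Op 1: a = malloc(15) -> a = 0; heap: [0-14 ALLOC][15-45 FREE]
Op 2: b = malloc(4) -> b = 15; heap: [0-14 ALLOC][15-18 ALLOC][19-45 FREE]
Op 3: c = malloc(13) -> c = 19; heap: [0-14 ALLOC][15-18 ALLOC][19-31 ALLOC][32-45 FREE]
Op 4: d = malloc(5) -> d = 32; heap: [0-14 ALLOC][15-18 ALLOC][19-31 ALLOC][32-36 ALLOC][37-45 FREE]
free(d): d = 32 -> block [32-36 ALLOC]; mark free, coalesce with adjacent free neighbors -> [0-14 ALLOC][15-18 ALLOC][19-31 ALLOC][32-45 FREE]

Answer: [0-14 ALLOC][15-18 ALLOC][19-31 ALLOC][32-45 FREE]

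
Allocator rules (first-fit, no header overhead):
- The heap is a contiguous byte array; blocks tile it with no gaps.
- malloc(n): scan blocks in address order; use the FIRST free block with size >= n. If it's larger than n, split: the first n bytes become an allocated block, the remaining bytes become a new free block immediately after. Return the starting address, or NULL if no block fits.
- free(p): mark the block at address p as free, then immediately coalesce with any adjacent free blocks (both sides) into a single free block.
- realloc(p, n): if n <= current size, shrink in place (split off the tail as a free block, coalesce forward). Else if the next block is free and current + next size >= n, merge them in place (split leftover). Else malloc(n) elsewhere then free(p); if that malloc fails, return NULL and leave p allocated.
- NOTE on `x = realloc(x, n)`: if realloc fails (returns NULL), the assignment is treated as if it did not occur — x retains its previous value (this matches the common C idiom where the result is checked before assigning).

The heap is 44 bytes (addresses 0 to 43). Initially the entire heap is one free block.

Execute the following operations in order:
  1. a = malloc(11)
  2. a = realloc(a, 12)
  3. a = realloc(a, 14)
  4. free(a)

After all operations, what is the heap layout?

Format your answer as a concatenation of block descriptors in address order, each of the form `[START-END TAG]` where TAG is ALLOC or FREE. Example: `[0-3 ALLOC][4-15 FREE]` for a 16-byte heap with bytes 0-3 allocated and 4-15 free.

Op 1: a = malloc(11) -> a = 0; heap: [0-10 ALLOC][11-43 FREE]
Op 2: a = realloc(a, 12) -> a = 0; heap: [0-11 ALLOC][12-43 FREE]
Op 3: a = realloc(a, 14) -> a = 0; heap: [0-13 ALLOC][14-43 FREE]
Op 4: free(a) -> (freed a); heap: [0-43 FREE]

Answer: [0-43 FREE]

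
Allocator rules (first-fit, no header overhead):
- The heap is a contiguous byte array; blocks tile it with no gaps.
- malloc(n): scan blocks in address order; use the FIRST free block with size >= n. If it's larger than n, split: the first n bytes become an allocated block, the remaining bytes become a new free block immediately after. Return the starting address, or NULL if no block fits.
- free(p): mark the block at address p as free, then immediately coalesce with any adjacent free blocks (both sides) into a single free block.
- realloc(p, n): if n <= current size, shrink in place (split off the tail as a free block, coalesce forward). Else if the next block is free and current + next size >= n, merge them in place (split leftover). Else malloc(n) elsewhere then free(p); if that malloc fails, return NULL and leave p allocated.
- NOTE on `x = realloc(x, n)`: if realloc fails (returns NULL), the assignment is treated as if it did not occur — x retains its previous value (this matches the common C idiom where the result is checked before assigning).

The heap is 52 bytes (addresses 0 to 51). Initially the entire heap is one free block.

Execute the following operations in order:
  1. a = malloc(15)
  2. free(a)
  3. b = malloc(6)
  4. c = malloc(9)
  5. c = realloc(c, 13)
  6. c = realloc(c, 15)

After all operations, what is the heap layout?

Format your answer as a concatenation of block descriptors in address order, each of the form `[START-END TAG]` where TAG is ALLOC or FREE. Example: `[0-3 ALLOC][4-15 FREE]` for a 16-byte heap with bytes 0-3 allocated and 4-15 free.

Answer: [0-5 ALLOC][6-20 ALLOC][21-51 FREE]

Derivation:
Op 1: a = malloc(15) -> a = 0; heap: [0-14 ALLOC][15-51 FREE]
Op 2: free(a) -> (freed a); heap: [0-51 FREE]
Op 3: b = malloc(6) -> b = 0; heap: [0-5 ALLOC][6-51 FREE]
Op 4: c = malloc(9) -> c = 6; heap: [0-5 ALLOC][6-14 ALLOC][15-51 FREE]
Op 5: c = realloc(c, 13) -> c = 6; heap: [0-5 ALLOC][6-18 ALLOC][19-51 FREE]
Op 6: c = realloc(c, 15) -> c = 6; heap: [0-5 ALLOC][6-20 ALLOC][21-51 FREE]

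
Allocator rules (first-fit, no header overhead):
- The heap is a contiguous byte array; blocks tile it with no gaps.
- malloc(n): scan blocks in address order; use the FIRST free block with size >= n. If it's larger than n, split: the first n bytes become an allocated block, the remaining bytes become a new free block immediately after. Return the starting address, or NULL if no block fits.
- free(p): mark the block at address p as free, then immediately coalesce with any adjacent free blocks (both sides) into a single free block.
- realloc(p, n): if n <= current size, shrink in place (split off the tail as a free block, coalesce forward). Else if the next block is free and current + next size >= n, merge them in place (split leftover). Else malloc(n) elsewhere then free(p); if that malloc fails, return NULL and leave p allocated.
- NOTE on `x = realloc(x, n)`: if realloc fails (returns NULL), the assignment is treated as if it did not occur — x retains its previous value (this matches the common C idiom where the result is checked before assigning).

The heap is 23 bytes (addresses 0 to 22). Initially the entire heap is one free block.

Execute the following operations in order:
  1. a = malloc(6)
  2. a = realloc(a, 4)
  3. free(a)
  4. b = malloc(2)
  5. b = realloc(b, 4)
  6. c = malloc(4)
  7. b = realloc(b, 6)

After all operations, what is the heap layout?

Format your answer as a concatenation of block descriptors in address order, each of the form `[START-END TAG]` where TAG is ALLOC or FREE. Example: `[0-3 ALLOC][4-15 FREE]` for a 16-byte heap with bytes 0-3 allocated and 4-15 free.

Answer: [0-3 FREE][4-7 ALLOC][8-13 ALLOC][14-22 FREE]

Derivation:
Op 1: a = malloc(6) -> a = 0; heap: [0-5 ALLOC][6-22 FREE]
Op 2: a = realloc(a, 4) -> a = 0; heap: [0-3 ALLOC][4-22 FREE]
Op 3: free(a) -> (freed a); heap: [0-22 FREE]
Op 4: b = malloc(2) -> b = 0; heap: [0-1 ALLOC][2-22 FREE]
Op 5: b = realloc(b, 4) -> b = 0; heap: [0-3 ALLOC][4-22 FREE]
Op 6: c = malloc(4) -> c = 4; heap: [0-3 ALLOC][4-7 ALLOC][8-22 FREE]
Op 7: b = realloc(b, 6) -> b = 8; heap: [0-3 FREE][4-7 ALLOC][8-13 ALLOC][14-22 FREE]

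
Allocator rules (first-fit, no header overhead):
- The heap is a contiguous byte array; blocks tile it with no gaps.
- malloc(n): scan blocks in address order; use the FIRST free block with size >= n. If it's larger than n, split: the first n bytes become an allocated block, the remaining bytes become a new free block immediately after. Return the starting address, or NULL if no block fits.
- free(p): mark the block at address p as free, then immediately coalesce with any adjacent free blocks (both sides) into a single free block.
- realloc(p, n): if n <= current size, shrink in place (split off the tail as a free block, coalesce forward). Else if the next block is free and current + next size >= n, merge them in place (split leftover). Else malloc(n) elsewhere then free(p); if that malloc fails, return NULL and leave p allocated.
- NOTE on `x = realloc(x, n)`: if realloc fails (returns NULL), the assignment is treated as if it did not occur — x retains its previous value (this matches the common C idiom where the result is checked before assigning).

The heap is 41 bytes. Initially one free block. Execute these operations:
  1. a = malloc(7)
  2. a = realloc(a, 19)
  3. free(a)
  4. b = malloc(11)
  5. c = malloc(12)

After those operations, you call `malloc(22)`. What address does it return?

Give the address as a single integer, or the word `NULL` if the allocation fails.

Answer: NULL

Derivation:
Op 1: a = malloc(7) -> a = 0; heap: [0-6 ALLOC][7-40 FREE]
Op 2: a = realloc(a, 19) -> a = 0; heap: [0-18 ALLOC][19-40 FREE]
Op 3: free(a) -> (freed a); heap: [0-40 FREE]
Op 4: b = malloc(11) -> b = 0; heap: [0-10 ALLOC][11-40 FREE]
Op 5: c = malloc(12) -> c = 11; heap: [0-10 ALLOC][11-22 ALLOC][23-40 FREE]
malloc(22): first-fit scan over [0-10 ALLOC][11-22 ALLOC][23-40 FREE] -> NULL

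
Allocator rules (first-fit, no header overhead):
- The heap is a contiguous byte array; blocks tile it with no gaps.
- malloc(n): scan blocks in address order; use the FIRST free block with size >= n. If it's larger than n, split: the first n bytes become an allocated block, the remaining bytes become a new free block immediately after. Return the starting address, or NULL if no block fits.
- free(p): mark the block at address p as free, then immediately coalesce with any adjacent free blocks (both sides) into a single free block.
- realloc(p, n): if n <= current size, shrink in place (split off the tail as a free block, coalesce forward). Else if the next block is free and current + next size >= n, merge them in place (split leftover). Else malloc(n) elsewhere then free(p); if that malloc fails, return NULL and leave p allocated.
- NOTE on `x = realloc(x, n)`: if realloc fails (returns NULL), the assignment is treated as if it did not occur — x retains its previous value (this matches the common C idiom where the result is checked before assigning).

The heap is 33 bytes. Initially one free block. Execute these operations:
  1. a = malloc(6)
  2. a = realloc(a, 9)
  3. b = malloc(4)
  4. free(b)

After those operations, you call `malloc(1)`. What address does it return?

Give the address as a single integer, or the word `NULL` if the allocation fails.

Answer: 9

Derivation:
Op 1: a = malloc(6) -> a = 0; heap: [0-5 ALLOC][6-32 FREE]
Op 2: a = realloc(a, 9) -> a = 0; heap: [0-8 ALLOC][9-32 FREE]
Op 3: b = malloc(4) -> b = 9; heap: [0-8 ALLOC][9-12 ALLOC][13-32 FREE]
Op 4: free(b) -> (freed b); heap: [0-8 ALLOC][9-32 FREE]
malloc(1): first-fit scan over [0-8 ALLOC][9-32 FREE] -> 9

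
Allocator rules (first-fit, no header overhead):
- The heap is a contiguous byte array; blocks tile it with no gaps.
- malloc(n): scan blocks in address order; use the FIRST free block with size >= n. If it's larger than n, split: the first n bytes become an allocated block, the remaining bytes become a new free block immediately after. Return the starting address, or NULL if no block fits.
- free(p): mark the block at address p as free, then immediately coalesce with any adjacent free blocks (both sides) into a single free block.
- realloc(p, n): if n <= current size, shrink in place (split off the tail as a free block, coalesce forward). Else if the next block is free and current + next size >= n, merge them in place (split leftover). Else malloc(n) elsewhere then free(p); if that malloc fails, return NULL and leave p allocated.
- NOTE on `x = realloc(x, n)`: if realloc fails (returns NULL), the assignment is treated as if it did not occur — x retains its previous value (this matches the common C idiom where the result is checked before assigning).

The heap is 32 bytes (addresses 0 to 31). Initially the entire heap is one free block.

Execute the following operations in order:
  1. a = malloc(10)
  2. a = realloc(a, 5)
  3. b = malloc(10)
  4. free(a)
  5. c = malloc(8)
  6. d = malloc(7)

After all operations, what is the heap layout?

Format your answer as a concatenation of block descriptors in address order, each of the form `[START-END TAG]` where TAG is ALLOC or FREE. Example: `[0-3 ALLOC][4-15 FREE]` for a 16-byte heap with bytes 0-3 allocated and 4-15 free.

Op 1: a = malloc(10) -> a = 0; heap: [0-9 ALLOC][10-31 FREE]
Op 2: a = realloc(a, 5) -> a = 0; heap: [0-4 ALLOC][5-31 FREE]
Op 3: b = malloc(10) -> b = 5; heap: [0-4 ALLOC][5-14 ALLOC][15-31 FREE]
Op 4: free(a) -> (freed a); heap: [0-4 FREE][5-14 ALLOC][15-31 FREE]
Op 5: c = malloc(8) -> c = 15; heap: [0-4 FREE][5-14 ALLOC][15-22 ALLOC][23-31 FREE]
Op 6: d = malloc(7) -> d = 23; heap: [0-4 FREE][5-14 ALLOC][15-22 ALLOC][23-29 ALLOC][30-31 FREE]

Answer: [0-4 FREE][5-14 ALLOC][15-22 ALLOC][23-29 ALLOC][30-31 FREE]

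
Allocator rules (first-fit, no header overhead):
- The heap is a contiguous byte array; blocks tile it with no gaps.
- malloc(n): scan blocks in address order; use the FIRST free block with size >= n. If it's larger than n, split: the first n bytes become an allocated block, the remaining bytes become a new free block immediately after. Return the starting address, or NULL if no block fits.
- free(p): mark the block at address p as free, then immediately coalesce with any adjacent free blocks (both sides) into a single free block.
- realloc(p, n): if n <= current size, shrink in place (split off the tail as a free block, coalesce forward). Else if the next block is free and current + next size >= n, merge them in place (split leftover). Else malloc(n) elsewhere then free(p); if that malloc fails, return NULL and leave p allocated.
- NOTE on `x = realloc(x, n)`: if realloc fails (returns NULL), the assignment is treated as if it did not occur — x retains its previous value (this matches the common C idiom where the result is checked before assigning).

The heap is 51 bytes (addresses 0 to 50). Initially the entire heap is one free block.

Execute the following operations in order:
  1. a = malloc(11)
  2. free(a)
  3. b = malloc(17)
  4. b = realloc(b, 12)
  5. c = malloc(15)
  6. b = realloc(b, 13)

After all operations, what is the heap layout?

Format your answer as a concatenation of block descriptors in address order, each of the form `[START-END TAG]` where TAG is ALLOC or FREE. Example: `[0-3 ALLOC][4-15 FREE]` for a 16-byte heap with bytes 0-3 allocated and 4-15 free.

Op 1: a = malloc(11) -> a = 0; heap: [0-10 ALLOC][11-50 FREE]
Op 2: free(a) -> (freed a); heap: [0-50 FREE]
Op 3: b = malloc(17) -> b = 0; heap: [0-16 ALLOC][17-50 FREE]
Op 4: b = realloc(b, 12) -> b = 0; heap: [0-11 ALLOC][12-50 FREE]
Op 5: c = malloc(15) -> c = 12; heap: [0-11 ALLOC][12-26 ALLOC][27-50 FREE]
Op 6: b = realloc(b, 13) -> b = 27; heap: [0-11 FREE][12-26 ALLOC][27-39 ALLOC][40-50 FREE]

Answer: [0-11 FREE][12-26 ALLOC][27-39 ALLOC][40-50 FREE]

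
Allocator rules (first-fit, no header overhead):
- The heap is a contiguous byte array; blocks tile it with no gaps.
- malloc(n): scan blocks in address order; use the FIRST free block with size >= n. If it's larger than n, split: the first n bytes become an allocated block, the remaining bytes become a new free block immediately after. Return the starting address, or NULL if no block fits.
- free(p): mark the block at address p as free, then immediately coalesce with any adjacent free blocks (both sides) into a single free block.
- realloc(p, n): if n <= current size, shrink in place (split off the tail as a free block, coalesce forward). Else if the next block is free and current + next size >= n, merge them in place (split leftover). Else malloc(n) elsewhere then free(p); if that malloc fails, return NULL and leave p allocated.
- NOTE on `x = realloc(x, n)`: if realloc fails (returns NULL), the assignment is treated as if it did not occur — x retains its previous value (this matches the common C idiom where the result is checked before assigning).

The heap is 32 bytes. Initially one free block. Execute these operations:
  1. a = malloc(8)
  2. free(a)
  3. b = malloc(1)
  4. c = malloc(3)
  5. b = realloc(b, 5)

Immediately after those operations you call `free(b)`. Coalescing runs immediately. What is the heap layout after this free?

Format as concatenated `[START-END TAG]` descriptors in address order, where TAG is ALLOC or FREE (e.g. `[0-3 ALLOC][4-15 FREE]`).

Answer: [0-0 FREE][1-3 ALLOC][4-31 FREE]

Derivation:
Op 1: a = malloc(8) -> a = 0; heap: [0-7 ALLOC][8-31 FREE]
Op 2: free(a) -> (freed a); heap: [0-31 FREE]
Op 3: b = malloc(1) -> b = 0; heap: [0-0 ALLOC][1-31 FREE]
Op 4: c = malloc(3) -> c = 1; heap: [0-0 ALLOC][1-3 ALLOC][4-31 FREE]
Op 5: b = realloc(b, 5) -> b = 4; heap: [0-0 FREE][1-3 ALLOC][4-8 ALLOC][9-31 FREE]
free(b): b = 4 -> block [4-8 ALLOC]; mark free, coalesce with adjacent free neighbors -> [0-0 FREE][1-3 ALLOC][4-31 FREE]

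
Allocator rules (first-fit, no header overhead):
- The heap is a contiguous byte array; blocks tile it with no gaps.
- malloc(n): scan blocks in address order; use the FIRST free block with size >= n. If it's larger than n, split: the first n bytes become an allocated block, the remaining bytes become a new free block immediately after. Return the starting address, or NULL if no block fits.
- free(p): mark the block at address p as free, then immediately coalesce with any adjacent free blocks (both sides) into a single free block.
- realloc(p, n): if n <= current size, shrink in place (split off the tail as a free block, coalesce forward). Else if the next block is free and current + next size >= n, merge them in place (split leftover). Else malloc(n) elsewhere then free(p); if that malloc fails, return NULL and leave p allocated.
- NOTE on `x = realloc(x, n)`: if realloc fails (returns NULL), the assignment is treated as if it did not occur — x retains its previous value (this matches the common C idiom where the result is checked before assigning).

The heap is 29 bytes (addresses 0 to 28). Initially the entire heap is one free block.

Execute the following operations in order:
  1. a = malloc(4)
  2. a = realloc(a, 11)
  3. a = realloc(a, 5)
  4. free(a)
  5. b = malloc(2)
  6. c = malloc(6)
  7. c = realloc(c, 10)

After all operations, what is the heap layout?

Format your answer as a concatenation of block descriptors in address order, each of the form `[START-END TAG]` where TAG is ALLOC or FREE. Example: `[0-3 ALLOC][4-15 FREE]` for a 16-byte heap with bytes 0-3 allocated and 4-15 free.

Answer: [0-1 ALLOC][2-11 ALLOC][12-28 FREE]

Derivation:
Op 1: a = malloc(4) -> a = 0; heap: [0-3 ALLOC][4-28 FREE]
Op 2: a = realloc(a, 11) -> a = 0; heap: [0-10 ALLOC][11-28 FREE]
Op 3: a = realloc(a, 5) -> a = 0; heap: [0-4 ALLOC][5-28 FREE]
Op 4: free(a) -> (freed a); heap: [0-28 FREE]
Op 5: b = malloc(2) -> b = 0; heap: [0-1 ALLOC][2-28 FREE]
Op 6: c = malloc(6) -> c = 2; heap: [0-1 ALLOC][2-7 ALLOC][8-28 FREE]
Op 7: c = realloc(c, 10) -> c = 2; heap: [0-1 ALLOC][2-11 ALLOC][12-28 FREE]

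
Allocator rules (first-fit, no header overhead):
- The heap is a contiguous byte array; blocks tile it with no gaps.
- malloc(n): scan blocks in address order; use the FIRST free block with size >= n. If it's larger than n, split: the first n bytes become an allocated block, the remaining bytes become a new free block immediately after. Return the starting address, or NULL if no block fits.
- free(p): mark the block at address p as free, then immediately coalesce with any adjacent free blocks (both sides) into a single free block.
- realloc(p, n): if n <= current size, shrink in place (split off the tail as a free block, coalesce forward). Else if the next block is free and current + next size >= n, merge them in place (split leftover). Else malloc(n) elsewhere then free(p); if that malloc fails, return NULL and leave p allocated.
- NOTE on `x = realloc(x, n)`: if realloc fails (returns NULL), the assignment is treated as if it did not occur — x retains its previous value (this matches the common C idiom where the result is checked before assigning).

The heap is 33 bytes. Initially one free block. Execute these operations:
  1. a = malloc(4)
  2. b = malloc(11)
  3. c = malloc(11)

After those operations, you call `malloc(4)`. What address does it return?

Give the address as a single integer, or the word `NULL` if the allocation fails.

Op 1: a = malloc(4) -> a = 0; heap: [0-3 ALLOC][4-32 FREE]
Op 2: b = malloc(11) -> b = 4; heap: [0-3 ALLOC][4-14 ALLOC][15-32 FREE]
Op 3: c = malloc(11) -> c = 15; heap: [0-3 ALLOC][4-14 ALLOC][15-25 ALLOC][26-32 FREE]
malloc(4): first-fit scan over [0-3 ALLOC][4-14 ALLOC][15-25 ALLOC][26-32 FREE] -> 26

Answer: 26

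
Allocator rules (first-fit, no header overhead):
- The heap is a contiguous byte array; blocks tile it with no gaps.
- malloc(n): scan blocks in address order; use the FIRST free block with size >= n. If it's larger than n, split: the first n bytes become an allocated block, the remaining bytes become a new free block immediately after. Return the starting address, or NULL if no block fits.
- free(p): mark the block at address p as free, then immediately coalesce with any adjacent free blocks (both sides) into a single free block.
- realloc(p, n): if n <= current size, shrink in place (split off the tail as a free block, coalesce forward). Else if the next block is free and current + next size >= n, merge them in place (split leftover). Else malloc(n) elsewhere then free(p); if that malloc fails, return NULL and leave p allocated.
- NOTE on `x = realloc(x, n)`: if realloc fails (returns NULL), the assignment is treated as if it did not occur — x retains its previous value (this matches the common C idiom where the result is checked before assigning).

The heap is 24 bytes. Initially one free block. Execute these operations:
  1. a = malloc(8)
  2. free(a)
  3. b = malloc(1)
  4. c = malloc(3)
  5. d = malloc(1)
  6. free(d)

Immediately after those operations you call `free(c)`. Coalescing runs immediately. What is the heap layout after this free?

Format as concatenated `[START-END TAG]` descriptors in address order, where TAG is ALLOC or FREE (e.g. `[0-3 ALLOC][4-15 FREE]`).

Answer: [0-0 ALLOC][1-23 FREE]

Derivation:
Op 1: a = malloc(8) -> a = 0; heap: [0-7 ALLOC][8-23 FREE]
Op 2: free(a) -> (freed a); heap: [0-23 FREE]
Op 3: b = malloc(1) -> b = 0; heap: [0-0 ALLOC][1-23 FREE]
Op 4: c = malloc(3) -> c = 1; heap: [0-0 ALLOC][1-3 ALLOC][4-23 FREE]
Op 5: d = malloc(1) -> d = 4; heap: [0-0 ALLOC][1-3 ALLOC][4-4 ALLOC][5-23 FREE]
Op 6: free(d) -> (freed d); heap: [0-0 ALLOC][1-3 ALLOC][4-23 FREE]
free(c): c = 1 -> block [1-3 ALLOC]; mark free, coalesce with adjacent free neighbors -> [0-0 ALLOC][1-23 FREE]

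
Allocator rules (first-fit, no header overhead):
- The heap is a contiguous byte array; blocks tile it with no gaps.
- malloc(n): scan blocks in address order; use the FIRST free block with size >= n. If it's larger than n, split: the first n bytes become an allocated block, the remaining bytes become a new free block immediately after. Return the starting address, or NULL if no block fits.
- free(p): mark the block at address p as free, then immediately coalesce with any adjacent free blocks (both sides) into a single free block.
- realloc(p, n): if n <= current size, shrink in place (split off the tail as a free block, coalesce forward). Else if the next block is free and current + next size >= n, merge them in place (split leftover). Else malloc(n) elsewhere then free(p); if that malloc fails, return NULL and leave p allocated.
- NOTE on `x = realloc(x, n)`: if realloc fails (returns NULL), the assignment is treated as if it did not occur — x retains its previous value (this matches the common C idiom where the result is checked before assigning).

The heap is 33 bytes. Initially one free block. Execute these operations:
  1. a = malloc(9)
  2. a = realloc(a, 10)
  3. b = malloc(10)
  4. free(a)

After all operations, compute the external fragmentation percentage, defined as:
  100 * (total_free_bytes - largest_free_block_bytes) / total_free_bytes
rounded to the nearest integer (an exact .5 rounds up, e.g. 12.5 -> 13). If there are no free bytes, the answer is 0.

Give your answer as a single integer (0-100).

Answer: 43

Derivation:
Op 1: a = malloc(9) -> a = 0; heap: [0-8 ALLOC][9-32 FREE]
Op 2: a = realloc(a, 10) -> a = 0; heap: [0-9 ALLOC][10-32 FREE]
Op 3: b = malloc(10) -> b = 10; heap: [0-9 ALLOC][10-19 ALLOC][20-32 FREE]
Op 4: free(a) -> (freed a); heap: [0-9 FREE][10-19 ALLOC][20-32 FREE]
Free blocks: [10 13] total_free=23 largest=13 -> 100*(23-13)/23 = 1000/23 ≈ 43.478 -> rounds to 43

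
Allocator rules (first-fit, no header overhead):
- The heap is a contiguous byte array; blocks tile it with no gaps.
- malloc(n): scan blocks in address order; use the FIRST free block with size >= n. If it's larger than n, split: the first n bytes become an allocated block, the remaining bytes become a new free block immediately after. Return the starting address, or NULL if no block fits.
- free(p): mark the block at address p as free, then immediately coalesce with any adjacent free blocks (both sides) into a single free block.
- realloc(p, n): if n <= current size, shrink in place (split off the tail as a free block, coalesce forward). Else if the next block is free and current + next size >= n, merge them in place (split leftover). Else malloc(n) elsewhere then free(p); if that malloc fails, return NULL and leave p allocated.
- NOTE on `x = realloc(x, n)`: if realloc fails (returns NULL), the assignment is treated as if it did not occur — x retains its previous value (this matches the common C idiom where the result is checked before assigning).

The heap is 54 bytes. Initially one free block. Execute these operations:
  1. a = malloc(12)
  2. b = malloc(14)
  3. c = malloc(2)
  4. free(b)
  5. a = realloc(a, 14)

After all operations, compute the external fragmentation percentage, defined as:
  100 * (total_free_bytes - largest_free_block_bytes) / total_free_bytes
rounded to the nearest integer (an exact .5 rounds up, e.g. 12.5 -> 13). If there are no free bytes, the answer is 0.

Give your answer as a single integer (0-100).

Answer: 32

Derivation:
Op 1: a = malloc(12) -> a = 0; heap: [0-11 ALLOC][12-53 FREE]
Op 2: b = malloc(14) -> b = 12; heap: [0-11 ALLOC][12-25 ALLOC][26-53 FREE]
Op 3: c = malloc(2) -> c = 26; heap: [0-11 ALLOC][12-25 ALLOC][26-27 ALLOC][28-53 FREE]
Op 4: free(b) -> (freed b); heap: [0-11 ALLOC][12-25 FREE][26-27 ALLOC][28-53 FREE]
Op 5: a = realloc(a, 14) -> a = 0; heap: [0-13 ALLOC][14-25 FREE][26-27 ALLOC][28-53 FREE]
Free blocks: [12 26] total_free=38 largest=26 -> 100*(38-26)/38 = 1200/38 ≈ 31.579 -> rounds to 32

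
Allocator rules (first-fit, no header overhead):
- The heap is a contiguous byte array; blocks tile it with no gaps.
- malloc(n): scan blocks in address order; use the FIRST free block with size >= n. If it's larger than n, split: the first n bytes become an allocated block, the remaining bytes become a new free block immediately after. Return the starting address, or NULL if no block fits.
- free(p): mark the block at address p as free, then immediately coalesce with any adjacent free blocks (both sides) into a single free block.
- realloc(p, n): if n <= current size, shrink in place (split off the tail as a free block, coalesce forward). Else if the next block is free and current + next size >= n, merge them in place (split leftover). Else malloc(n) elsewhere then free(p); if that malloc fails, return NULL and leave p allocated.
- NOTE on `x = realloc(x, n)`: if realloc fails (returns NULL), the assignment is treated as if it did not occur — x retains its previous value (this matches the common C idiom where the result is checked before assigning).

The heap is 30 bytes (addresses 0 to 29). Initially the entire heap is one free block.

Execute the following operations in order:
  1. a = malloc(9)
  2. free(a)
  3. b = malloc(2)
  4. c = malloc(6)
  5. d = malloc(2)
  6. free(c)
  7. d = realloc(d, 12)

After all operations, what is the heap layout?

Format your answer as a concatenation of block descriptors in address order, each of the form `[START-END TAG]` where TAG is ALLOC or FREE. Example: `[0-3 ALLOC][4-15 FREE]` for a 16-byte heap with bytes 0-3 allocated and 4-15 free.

Op 1: a = malloc(9) -> a = 0; heap: [0-8 ALLOC][9-29 FREE]
Op 2: free(a) -> (freed a); heap: [0-29 FREE]
Op 3: b = malloc(2) -> b = 0; heap: [0-1 ALLOC][2-29 FREE]
Op 4: c = malloc(6) -> c = 2; heap: [0-1 ALLOC][2-7 ALLOC][8-29 FREE]
Op 5: d = malloc(2) -> d = 8; heap: [0-1 ALLOC][2-7 ALLOC][8-9 ALLOC][10-29 FREE]
Op 6: free(c) -> (freed c); heap: [0-1 ALLOC][2-7 FREE][8-9 ALLOC][10-29 FREE]
Op 7: d = realloc(d, 12) -> d = 8; heap: [0-1 ALLOC][2-7 FREE][8-19 ALLOC][20-29 FREE]

Answer: [0-1 ALLOC][2-7 FREE][8-19 ALLOC][20-29 FREE]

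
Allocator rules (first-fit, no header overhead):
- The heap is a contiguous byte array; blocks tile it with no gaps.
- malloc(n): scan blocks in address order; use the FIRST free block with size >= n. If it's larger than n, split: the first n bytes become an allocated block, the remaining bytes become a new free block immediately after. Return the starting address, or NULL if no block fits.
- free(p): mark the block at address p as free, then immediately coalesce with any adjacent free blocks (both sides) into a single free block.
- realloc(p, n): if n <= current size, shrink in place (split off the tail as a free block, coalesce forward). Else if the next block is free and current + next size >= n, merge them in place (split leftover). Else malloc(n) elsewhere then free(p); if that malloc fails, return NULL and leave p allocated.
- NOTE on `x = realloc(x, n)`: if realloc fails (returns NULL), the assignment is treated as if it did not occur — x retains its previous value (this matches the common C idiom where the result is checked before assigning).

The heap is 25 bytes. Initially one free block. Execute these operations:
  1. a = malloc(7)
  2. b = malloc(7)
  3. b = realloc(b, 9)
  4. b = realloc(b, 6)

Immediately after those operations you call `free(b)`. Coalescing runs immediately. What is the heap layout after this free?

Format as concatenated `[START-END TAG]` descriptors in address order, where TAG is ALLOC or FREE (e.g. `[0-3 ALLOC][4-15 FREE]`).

Answer: [0-6 ALLOC][7-24 FREE]

Derivation:
Op 1: a = malloc(7) -> a = 0; heap: [0-6 ALLOC][7-24 FREE]
Op 2: b = malloc(7) -> b = 7; heap: [0-6 ALLOC][7-13 ALLOC][14-24 FREE]
Op 3: b = realloc(b, 9) -> b = 7; heap: [0-6 ALLOC][7-15 ALLOC][16-24 FREE]
Op 4: b = realloc(b, 6) -> b = 7; heap: [0-6 ALLOC][7-12 ALLOC][13-24 FREE]
free(b): b = 7 -> block [7-12 ALLOC]; mark free, coalesce with adjacent free neighbors -> [0-6 ALLOC][7-24 FREE]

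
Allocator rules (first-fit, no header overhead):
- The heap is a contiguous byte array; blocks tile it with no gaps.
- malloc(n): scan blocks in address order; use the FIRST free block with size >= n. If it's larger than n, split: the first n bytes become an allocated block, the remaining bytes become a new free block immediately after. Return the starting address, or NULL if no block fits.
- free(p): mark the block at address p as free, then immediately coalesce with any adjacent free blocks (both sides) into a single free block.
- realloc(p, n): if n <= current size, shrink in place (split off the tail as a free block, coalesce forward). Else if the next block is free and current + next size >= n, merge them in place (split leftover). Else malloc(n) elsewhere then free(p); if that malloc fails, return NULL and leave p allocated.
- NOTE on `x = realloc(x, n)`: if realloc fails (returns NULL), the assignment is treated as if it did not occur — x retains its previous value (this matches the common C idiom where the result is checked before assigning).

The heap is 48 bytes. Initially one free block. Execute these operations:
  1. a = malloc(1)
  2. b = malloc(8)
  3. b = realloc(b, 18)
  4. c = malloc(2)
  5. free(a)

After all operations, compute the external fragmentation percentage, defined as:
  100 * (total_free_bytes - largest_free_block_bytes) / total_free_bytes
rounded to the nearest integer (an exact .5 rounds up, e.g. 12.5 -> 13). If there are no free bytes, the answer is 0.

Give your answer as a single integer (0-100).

Answer: 4

Derivation:
Op 1: a = malloc(1) -> a = 0; heap: [0-0 ALLOC][1-47 FREE]
Op 2: b = malloc(8) -> b = 1; heap: [0-0 ALLOC][1-8 ALLOC][9-47 FREE]
Op 3: b = realloc(b, 18) -> b = 1; heap: [0-0 ALLOC][1-18 ALLOC][19-47 FREE]
Op 4: c = malloc(2) -> c = 19; heap: [0-0 ALLOC][1-18 ALLOC][19-20 ALLOC][21-47 FREE]
Op 5: free(a) -> (freed a); heap: [0-0 FREE][1-18 ALLOC][19-20 ALLOC][21-47 FREE]
Free blocks: [1 27] total_free=28 largest=27 -> 100*(28-27)/28 = 100/28 ≈ 3.571 -> rounds to 4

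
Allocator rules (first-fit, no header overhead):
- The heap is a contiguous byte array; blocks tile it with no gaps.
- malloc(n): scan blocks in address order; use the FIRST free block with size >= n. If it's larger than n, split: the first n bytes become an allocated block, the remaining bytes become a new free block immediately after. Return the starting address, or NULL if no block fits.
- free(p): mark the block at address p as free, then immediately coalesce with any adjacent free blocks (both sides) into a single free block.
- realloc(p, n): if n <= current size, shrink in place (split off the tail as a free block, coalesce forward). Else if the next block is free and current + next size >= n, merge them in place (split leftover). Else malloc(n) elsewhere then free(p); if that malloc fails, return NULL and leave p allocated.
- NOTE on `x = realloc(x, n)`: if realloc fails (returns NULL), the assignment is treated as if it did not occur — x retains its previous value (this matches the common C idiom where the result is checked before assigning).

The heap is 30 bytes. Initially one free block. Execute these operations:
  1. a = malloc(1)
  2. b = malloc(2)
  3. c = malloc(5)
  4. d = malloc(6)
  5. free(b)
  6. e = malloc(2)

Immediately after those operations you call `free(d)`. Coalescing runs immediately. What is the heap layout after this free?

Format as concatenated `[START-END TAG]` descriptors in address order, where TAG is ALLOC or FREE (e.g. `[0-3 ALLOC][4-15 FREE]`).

Op 1: a = malloc(1) -> a = 0; heap: [0-0 ALLOC][1-29 FREE]
Op 2: b = malloc(2) -> b = 1; heap: [0-0 ALLOC][1-2 ALLOC][3-29 FREE]
Op 3: c = malloc(5) -> c = 3; heap: [0-0 ALLOC][1-2 ALLOC][3-7 ALLOC][8-29 FREE]
Op 4: d = malloc(6) -> d = 8; heap: [0-0 ALLOC][1-2 ALLOC][3-7 ALLOC][8-13 ALLOC][14-29 FREE]
Op 5: free(b) -> (freed b); heap: [0-0 ALLOC][1-2 FREE][3-7 ALLOC][8-13 ALLOC][14-29 FREE]
Op 6: e = malloc(2) -> e = 1; heap: [0-0 ALLOC][1-2 ALLOC][3-7 ALLOC][8-13 ALLOC][14-29 FREE]
free(d): d = 8 -> block [8-13 ALLOC]; mark free, coalesce with adjacent free neighbors -> [0-0 ALLOC][1-2 ALLOC][3-7 ALLOC][8-29 FREE]

Answer: [0-0 ALLOC][1-2 ALLOC][3-7 ALLOC][8-29 FREE]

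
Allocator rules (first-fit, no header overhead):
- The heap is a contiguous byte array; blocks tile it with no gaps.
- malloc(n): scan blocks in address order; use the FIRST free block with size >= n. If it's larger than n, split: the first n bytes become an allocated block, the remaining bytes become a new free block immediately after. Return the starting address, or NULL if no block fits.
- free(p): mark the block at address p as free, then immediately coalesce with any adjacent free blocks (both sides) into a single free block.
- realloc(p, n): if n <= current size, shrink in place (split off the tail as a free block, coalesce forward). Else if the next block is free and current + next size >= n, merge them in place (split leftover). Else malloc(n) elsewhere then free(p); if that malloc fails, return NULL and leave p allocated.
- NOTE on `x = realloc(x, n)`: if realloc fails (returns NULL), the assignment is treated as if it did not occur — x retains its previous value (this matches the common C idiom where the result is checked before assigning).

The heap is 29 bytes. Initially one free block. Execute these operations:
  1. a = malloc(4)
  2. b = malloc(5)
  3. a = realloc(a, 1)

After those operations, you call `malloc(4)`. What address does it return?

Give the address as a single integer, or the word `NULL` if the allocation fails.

Op 1: a = malloc(4) -> a = 0; heap: [0-3 ALLOC][4-28 FREE]
Op 2: b = malloc(5) -> b = 4; heap: [0-3 ALLOC][4-8 ALLOC][9-28 FREE]
Op 3: a = realloc(a, 1) -> a = 0; heap: [0-0 ALLOC][1-3 FREE][4-8 ALLOC][9-28 FREE]
malloc(4): first-fit scan over [0-0 ALLOC][1-3 FREE][4-8 ALLOC][9-28 FREE] -> 9

Answer: 9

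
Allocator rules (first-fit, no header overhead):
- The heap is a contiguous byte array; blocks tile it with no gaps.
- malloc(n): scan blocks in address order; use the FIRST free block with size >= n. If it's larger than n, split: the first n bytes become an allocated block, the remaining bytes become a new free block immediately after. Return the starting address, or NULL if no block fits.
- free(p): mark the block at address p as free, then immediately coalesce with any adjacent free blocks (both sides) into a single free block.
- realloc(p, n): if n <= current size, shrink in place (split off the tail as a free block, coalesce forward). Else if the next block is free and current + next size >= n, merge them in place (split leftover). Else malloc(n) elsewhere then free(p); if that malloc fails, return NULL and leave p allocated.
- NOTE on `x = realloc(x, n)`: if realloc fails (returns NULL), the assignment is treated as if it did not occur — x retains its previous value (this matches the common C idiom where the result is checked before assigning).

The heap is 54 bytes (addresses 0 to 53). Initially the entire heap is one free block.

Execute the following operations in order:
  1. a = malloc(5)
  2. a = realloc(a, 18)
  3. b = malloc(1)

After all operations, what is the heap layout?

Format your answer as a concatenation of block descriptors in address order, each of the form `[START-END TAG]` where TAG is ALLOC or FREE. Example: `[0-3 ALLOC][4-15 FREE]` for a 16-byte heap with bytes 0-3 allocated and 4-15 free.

Answer: [0-17 ALLOC][18-18 ALLOC][19-53 FREE]

Derivation:
Op 1: a = malloc(5) -> a = 0; heap: [0-4 ALLOC][5-53 FREE]
Op 2: a = realloc(a, 18) -> a = 0; heap: [0-17 ALLOC][18-53 FREE]
Op 3: b = malloc(1) -> b = 18; heap: [0-17 ALLOC][18-18 ALLOC][19-53 FREE]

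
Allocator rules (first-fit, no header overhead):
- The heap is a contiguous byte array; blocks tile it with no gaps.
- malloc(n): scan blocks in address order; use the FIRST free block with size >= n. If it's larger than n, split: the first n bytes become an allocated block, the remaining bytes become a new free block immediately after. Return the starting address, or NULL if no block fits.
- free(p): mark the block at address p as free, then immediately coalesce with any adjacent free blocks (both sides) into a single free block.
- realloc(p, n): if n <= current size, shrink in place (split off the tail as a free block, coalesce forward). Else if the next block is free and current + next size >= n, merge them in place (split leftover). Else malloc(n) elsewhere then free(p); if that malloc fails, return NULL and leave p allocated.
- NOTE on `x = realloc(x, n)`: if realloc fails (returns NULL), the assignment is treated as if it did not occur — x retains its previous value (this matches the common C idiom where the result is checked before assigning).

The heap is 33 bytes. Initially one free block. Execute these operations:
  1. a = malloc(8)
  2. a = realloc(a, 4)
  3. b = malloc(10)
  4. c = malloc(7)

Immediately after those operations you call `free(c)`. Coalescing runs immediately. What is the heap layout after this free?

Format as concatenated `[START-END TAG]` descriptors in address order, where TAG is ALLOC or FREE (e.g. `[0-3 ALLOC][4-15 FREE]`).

Op 1: a = malloc(8) -> a = 0; heap: [0-7 ALLOC][8-32 FREE]
Op 2: a = realloc(a, 4) -> a = 0; heap: [0-3 ALLOC][4-32 FREE]
Op 3: b = malloc(10) -> b = 4; heap: [0-3 ALLOC][4-13 ALLOC][14-32 FREE]
Op 4: c = malloc(7) -> c = 14; heap: [0-3 ALLOC][4-13 ALLOC][14-20 ALLOC][21-32 FREE]
free(c): c = 14 -> block [14-20 ALLOC]; mark free, coalesce with adjacent free neighbors -> [0-3 ALLOC][4-13 ALLOC][14-32 FREE]

Answer: [0-3 ALLOC][4-13 ALLOC][14-32 FREE]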